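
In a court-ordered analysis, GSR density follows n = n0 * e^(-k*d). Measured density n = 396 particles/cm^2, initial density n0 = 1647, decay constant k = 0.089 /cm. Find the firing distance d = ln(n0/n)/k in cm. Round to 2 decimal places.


GSR distance calculation:
n0/n = 1647 / 396 = 4.159091
ln(n0/n) = 1.425297
d = 1.425297 / 0.089 = 16.01 cm

16.01


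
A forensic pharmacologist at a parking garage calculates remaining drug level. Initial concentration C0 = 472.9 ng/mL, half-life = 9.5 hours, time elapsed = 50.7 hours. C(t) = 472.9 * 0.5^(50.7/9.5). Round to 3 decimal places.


Drug concentration decay:
Number of half-lives = t / t_half = 50.7 / 9.5 = 5.336842
Decay factor = 0.5^5.336842 = 0.02474289
C(t) = 472.9 * 0.02474289 = 11.701 ng/mL

11.701


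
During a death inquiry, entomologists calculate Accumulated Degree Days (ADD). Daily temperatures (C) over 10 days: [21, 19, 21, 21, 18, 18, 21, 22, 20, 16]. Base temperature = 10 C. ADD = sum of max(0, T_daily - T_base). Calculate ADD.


Computing ADD day by day:
Day 1: max(0, 21 - 10) = 11
Day 2: max(0, 19 - 10) = 9
Day 3: max(0, 21 - 10) = 11
Day 4: max(0, 21 - 10) = 11
Day 5: max(0, 18 - 10) = 8
Day 6: max(0, 18 - 10) = 8
Day 7: max(0, 21 - 10) = 11
Day 8: max(0, 22 - 10) = 12
Day 9: max(0, 20 - 10) = 10
Day 10: max(0, 16 - 10) = 6
Total ADD = 97

97


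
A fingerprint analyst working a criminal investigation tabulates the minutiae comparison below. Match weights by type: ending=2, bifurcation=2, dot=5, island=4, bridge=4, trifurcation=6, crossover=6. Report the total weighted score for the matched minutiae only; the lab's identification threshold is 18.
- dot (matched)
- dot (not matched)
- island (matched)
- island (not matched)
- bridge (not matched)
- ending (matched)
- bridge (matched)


Weighted minutiae match score:
  dot: matched, +5 (running total 5)
  dot: not matched, +0
  island: matched, +4 (running total 9)
  island: not matched, +0
  bridge: not matched, +0
  ending: matched, +2 (running total 11)
  bridge: matched, +4 (running total 15)
Total score = 15
Threshold = 18; verdict = inconclusive

15


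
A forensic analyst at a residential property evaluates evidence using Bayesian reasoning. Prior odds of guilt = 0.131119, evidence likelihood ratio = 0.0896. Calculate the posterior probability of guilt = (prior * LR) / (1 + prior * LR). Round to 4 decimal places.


Bayesian evidence evaluation:
Posterior odds = prior_odds * LR = 0.131119 * 0.0896 = 0.01174826
Posterior probability = posterior_odds / (1 + posterior_odds)
= 0.01174826 / (1 + 0.01174826)
= 0.01174826 / 1.01174826
= 0.0116

0.0116


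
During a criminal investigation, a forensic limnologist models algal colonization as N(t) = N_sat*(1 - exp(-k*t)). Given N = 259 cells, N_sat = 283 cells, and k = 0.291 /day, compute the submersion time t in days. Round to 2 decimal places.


PMSI from diatom colonization curve:
N / N_sat = 259 / 283 = 0.915194
1 - N/N_sat = 0.084806
ln(1 - N/N_sat) = -2.467389
t = -ln(1 - N/N_sat) / k = -(-2.467389) / 0.291 = 8.48 days

8.48


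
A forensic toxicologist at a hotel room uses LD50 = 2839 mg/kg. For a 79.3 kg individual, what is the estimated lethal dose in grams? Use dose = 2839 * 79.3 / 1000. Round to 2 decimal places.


Lethal dose calculation:
Lethal dose = LD50 * body_weight / 1000
= 2839 * 79.3 / 1000
= 225132.7 / 1000
= 225.13 g

225.13


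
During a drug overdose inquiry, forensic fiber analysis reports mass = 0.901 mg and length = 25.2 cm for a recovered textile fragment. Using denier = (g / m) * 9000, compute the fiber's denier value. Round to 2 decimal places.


Denier calculation:
Mass in grams = 0.901 mg / 1000 = 0.000901 g
Length in meters = 25.2 cm / 100 = 0.252 m
Linear density = mass / length = 0.000901 / 0.252 = 0.0035754 g/m
Denier = (g/m) * 9000 = 0.0035754 * 9000 = 32.18

32.18


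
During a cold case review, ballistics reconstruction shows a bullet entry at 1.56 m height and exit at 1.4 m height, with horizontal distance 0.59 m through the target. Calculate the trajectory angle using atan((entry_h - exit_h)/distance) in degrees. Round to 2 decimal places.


Bullet trajectory angle:
Height difference = 1.56 - 1.4 = 0.16 m
angle = atan(0.16 / 0.59)
angle = atan(0.271186)
angle = 15.17 degrees

15.17


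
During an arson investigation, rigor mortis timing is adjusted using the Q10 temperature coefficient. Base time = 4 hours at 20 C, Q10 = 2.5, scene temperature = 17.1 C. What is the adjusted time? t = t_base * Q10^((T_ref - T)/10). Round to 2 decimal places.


Rigor mortis time adjustment:
Exponent = (T_ref - T_actual) / 10 = (20 - 17.1) / 10 = 0.29
Q10 factor = 2.5^0.29 = 1.30438
t_adjusted = 4 * 1.30438 = 5.22 hours

5.22


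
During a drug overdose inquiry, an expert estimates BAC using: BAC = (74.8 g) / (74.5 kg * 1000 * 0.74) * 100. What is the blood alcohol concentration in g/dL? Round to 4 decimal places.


Applying the Widmark formula:
BAC = (dose_g / (body_wt * 1000 * r)) * 100
Denominator = 74.5 * 1000 * 0.74 = 55130
BAC = (74.8 / 55130) * 100
BAC = 0.1357 g/dL

0.1357


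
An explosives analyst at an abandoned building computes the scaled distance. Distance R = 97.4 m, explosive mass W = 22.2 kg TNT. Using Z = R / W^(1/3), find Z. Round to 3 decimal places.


Scaled distance calculation:
W^(1/3) = 22.2^(1/3) = 2.810505
Z = R / W^(1/3) = 97.4 / 2.810505
Z = 34.656 m/kg^(1/3)

34.656


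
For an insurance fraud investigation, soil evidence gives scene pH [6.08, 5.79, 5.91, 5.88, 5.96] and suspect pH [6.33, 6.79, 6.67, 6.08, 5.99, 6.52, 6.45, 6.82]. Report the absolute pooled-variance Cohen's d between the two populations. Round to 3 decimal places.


Pooled-variance Cohen's d for soil pH comparison:
Scene mean = 29.62 / 5 = 5.924
Suspect mean = 51.65 / 8 = 6.45625
Scene sample variance s_s^2 = 0.01143
Suspect sample variance s_c^2 = 0.095484
Pooled variance = ((n_s-1)*s_s^2 + (n_c-1)*s_c^2) / (n_s + n_c - 2) = 0.064919
Pooled SD = sqrt(0.064919) = 0.254792
Mean difference = -0.53225
|d| = |-0.53225| / 0.254792 = 2.089

2.089


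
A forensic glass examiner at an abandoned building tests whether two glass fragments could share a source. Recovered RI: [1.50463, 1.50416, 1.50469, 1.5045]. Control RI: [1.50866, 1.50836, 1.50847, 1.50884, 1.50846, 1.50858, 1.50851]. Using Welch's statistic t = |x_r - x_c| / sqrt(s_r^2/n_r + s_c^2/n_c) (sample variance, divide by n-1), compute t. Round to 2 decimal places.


Welch's t-criterion for glass RI comparison:
Recovered mean = sum / n_r = 6.01798 / 4 = 1.504495
Control mean = sum / n_c = 10.55988 / 7 = 1.5085543
Recovered sample variance s_r^2 = 5.61667e-08
Control sample variance s_c^2 = 2.48619e-08
Welch SE (unpooled) = sqrt(s_r^2/n_r + s_c^2/n_c) = sqrt(1.40417e-08 + 3.5517e-09) = sqrt(1.75934e-08) = 0.00013264
|mean_r - mean_c| = 0.00405929
t = 0.00405929 / 0.00013264 = 30.60

30.60


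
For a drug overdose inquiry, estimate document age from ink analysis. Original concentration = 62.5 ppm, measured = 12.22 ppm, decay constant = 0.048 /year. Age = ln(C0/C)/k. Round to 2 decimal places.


Document age estimation:
C0/C = 62.5 / 12.22 = 5.114566
ln(C0/C) = 1.632093
t = 1.632093 / 0.048 = 34.00 years

34.00


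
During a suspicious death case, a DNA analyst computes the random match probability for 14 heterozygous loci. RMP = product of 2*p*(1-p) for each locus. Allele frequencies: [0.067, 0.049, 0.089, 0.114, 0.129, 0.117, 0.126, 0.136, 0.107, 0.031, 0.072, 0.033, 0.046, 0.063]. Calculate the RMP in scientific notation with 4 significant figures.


Computing RMP for 14 loci:
Locus 1: 2 * 0.067 * 0.933 = 0.125022
Locus 2: 2 * 0.049 * 0.951 = 0.093198
Locus 3: 2 * 0.089 * 0.911 = 0.162158
Locus 4: 2 * 0.114 * 0.886 = 0.202008
Locus 5: 2 * 0.129 * 0.871 = 0.224718
Locus 6: 2 * 0.117 * 0.883 = 0.206622
Locus 7: 2 * 0.126 * 0.874 = 0.220248
Locus 8: 2 * 0.136 * 0.864 = 0.235008
Locus 9: 2 * 0.107 * 0.893 = 0.191102
Locus 10: 2 * 0.031 * 0.969 = 0.060078
Locus 11: 2 * 0.072 * 0.928 = 0.133632
Locus 12: 2 * 0.033 * 0.967 = 0.063822
Locus 13: 2 * 0.046 * 0.954 = 0.087768
Locus 14: 2 * 0.063 * 0.937 = 0.118062
RMP = 9.307e-13

9.307e-13


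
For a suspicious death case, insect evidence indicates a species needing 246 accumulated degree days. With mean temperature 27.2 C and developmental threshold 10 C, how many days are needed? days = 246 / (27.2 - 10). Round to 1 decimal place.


Insect development time:
Effective temperature = avg_temp - T_base = 27.2 - 10 = 17.2 C
Days = ADD / effective_temp = 246 / 17.2 = 14.3 days

14.3


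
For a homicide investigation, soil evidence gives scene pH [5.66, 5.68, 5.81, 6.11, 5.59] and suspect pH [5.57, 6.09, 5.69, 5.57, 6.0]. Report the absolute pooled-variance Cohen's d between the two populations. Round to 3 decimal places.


Pooled-variance Cohen's d for soil pH comparison:
Scene mean = 28.85 / 5 = 5.77
Suspect mean = 28.92 / 5 = 5.784
Scene sample variance s_s^2 = 0.04245
Suspect sample variance s_c^2 = 0.06018
Pooled variance = ((n_s-1)*s_s^2 + (n_c-1)*s_c^2) / (n_s + n_c - 2) = 0.051315
Pooled SD = sqrt(0.051315) = 0.226528
Mean difference = -0.014
|d| = |-0.014| / 0.226528 = 0.062

0.062


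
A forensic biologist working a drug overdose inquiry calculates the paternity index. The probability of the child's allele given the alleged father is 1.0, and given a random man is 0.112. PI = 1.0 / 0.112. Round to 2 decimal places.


Paternity Index calculation:
PI = P(allele|father) / P(allele|random)
PI = 1.0 / 0.112
PI = 8.93

8.93


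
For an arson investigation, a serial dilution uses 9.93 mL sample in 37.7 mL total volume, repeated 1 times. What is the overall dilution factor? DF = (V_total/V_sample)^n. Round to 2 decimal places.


Dilution factor calculation:
Single dilution = V_total / V_sample = 37.7 / 9.93 ≈ 3.796576
Number of dilutions = 1
Total DF = (37.7 / 9.93)^1 (full precision, rounded at the end) = 3.80

3.80


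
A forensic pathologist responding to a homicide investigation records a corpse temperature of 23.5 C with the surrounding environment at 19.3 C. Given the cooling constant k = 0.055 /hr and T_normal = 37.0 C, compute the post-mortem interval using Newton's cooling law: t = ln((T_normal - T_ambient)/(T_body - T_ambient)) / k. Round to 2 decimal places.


Using Newton's law of cooling:
t = ln((T_normal - T_ambient) / (T_body - T_ambient)) / k
T_normal - T_ambient = 17.7
T_body - T_ambient = 4.2
Ratio = 4.214286
ln(ratio) = 1.43848
t = 1.43848 / 0.055 = 26.15 hours

26.15


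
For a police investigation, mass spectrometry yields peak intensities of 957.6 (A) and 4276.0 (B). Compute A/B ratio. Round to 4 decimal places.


Spectral peak ratio:
Peak A = 957.6 counts
Peak B = 4276.0 counts
Ratio = 957.6 / 4276.0 = 0.2239

0.2239


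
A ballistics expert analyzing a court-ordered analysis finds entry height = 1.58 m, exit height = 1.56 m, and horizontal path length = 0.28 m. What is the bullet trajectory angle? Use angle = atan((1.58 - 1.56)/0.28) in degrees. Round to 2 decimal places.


Bullet trajectory angle:
Height difference = 1.58 - 1.56 = 0.02 m
angle = atan(0.02 / 0.28)
angle = atan(0.071429)
angle = 4.09 degrees

4.09


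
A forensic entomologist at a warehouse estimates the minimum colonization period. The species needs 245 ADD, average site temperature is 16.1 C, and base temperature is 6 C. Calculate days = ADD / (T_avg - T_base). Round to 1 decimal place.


Insect development time:
Effective temperature = avg_temp - T_base = 16.1 - 6 = 10.1 C
Days = ADD / effective_temp = 245 / 10.1 = 24.3 days

24.3


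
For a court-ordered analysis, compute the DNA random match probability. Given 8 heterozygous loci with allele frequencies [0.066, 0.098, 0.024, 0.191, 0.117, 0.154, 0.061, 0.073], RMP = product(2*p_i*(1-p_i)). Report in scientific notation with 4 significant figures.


Computing RMP for 8 loci:
Locus 1: 2 * 0.066 * 0.934 = 0.123288
Locus 2: 2 * 0.098 * 0.902 = 0.176792
Locus 3: 2 * 0.024 * 0.976 = 0.046848
Locus 4: 2 * 0.191 * 0.809 = 0.309038
Locus 5: 2 * 0.117 * 0.883 = 0.206622
Locus 6: 2 * 0.154 * 0.846 = 0.260568
Locus 7: 2 * 0.061 * 0.939 = 0.114558
Locus 8: 2 * 0.073 * 0.927 = 0.135342
RMP = 2.634e-07

2.634e-07


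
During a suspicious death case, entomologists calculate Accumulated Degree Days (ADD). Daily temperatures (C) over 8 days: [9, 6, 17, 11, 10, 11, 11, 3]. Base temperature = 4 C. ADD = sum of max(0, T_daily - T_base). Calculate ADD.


Computing ADD day by day:
Day 1: max(0, 9 - 4) = 5
Day 2: max(0, 6 - 4) = 2
Day 3: max(0, 17 - 4) = 13
Day 4: max(0, 11 - 4) = 7
Day 5: max(0, 10 - 4) = 6
Day 6: max(0, 11 - 4) = 7
Day 7: max(0, 11 - 4) = 7
Day 8: max(0, 3 - 4) = 0
Total ADD = 47

47


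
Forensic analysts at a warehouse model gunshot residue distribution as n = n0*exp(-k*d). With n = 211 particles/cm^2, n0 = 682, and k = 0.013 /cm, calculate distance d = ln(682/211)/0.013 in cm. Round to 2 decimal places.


GSR distance calculation:
n0/n = 682 / 211 = 3.232227
ln(n0/n) = 1.173171
d = 1.173171 / 0.013 = 90.24 cm

90.24


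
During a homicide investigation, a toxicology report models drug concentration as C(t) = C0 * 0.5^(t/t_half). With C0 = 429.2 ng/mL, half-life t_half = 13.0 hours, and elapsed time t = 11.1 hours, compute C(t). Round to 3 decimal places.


Drug concentration decay:
Number of half-lives = t / t_half = 11.1 / 13.0 = 0.853846
Decay factor = 0.5^0.853846 = 0.55330774
C(t) = 429.2 * 0.55330774 = 237.480 ng/mL

237.480


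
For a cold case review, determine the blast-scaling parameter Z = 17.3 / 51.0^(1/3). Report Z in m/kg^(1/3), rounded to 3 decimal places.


Scaled distance calculation:
W^(1/3) = 51.0^(1/3) = 3.70843
Z = R / W^(1/3) = 17.3 / 3.70843
Z = 4.665 m/kg^(1/3)

4.665


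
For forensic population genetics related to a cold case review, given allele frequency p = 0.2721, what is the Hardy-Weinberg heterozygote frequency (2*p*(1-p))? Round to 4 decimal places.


Hardy-Weinberg heterozygote frequency:
q = 1 - p = 1 - 0.2721 = 0.7279
2pq = 2 * 0.2721 * 0.7279 = 0.3961

0.3961


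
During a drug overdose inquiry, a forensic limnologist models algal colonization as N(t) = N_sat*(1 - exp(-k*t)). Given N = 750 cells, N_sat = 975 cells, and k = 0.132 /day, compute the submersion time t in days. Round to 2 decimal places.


PMSI from diatom colonization curve:
N / N_sat = 750 / 975 = 0.769231
1 - N/N_sat = 0.230769
ln(1 - N/N_sat) = -1.466338
t = -ln(1 - N/N_sat) / k = -(-1.466338) / 0.132 = 11.11 days

11.11


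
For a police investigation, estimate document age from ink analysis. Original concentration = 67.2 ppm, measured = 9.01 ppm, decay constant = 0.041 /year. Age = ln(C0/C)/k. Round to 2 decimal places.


Document age estimation:
C0/C = 67.2 / 9.01 = 7.45838
ln(C0/C) = 2.009338
t = 2.009338 / 0.041 = 49.01 years

49.01


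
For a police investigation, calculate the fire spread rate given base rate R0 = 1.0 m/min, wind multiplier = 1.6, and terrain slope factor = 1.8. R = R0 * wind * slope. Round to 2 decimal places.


Fire spread rate calculation:
R = R0 * wind_factor * slope_factor
= 1.0 * 1.6 * 1.8
= 1.6 * 1.8
= 2.88 m/min

2.88


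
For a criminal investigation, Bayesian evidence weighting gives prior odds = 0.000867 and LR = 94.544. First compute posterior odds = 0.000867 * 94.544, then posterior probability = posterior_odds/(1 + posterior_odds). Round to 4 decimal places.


Bayesian evidence evaluation:
Posterior odds = prior_odds * LR = 0.000867 * 94.544 = 0.08196965
Posterior probability = posterior_odds / (1 + posterior_odds)
= 0.08196965 / (1 + 0.08196965)
= 0.08196965 / 1.08196965
= 0.0758

0.0758


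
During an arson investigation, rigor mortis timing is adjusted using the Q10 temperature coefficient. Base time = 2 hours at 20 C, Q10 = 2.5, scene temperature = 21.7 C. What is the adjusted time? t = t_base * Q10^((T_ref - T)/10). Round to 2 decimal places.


Rigor mortis time adjustment:
Exponent = (T_ref - T_actual) / 10 = (20 - 21.7) / 10 = -0.17
Q10 factor = 2.5^-0.17 = 0.85576
t_adjusted = 2 * 0.85576 = 1.71 hours

1.71


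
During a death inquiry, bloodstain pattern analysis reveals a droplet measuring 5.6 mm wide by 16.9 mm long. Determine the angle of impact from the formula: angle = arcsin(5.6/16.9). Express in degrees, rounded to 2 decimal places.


Blood spatter impact angle calculation:
width / length = 5.6 / 16.9 = 0.331361
angle = arcsin(0.331361)
angle = 19.35 degrees

19.35


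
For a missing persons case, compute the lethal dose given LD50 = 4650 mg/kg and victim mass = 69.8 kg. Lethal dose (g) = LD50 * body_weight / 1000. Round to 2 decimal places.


Lethal dose calculation:
Lethal dose = LD50 * body_weight / 1000
= 4650 * 69.8 / 1000
= 324570 / 1000
= 324.57 g

324.57


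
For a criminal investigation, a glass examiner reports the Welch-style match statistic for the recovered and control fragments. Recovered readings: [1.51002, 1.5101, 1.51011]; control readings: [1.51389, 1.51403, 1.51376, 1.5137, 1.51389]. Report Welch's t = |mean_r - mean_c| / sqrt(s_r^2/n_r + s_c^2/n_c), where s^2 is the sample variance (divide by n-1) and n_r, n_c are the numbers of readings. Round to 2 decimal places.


Welch's t-criterion for glass RI comparison:
Recovered mean = sum / n_r = 4.53023 / 3 = 1.5100767
Control mean = sum / n_c = 7.56927 / 5 = 1.513854
Recovered sample variance s_r^2 = 2.43333e-09
Control sample variance s_c^2 = 1.653e-08
Welch SE (unpooled) = sqrt(s_r^2/n_r + s_c^2/n_c) = sqrt(8.11111e-10 + 3.306e-09) = sqrt(4.11711e-09) = 6.41647e-05
|mean_r - mean_c| = 0.00377733
t = 0.00377733 / 6.41647e-05 = 58.87

58.87


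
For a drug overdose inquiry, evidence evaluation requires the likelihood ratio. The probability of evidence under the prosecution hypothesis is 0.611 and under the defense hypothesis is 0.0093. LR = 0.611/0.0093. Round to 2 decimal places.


Likelihood ratio calculation:
LR = P(E|Hp) / P(E|Hd)
LR = 0.611 / 0.0093
LR = 65.70

65.70


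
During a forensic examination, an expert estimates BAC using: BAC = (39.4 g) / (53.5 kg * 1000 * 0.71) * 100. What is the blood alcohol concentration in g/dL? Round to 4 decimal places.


Applying the Widmark formula:
BAC = (dose_g / (body_wt * 1000 * r)) * 100
Denominator = 53.5 * 1000 * 0.71 = 37985
BAC = (39.4 / 37985) * 100
BAC = 0.1037 g/dL

0.1037


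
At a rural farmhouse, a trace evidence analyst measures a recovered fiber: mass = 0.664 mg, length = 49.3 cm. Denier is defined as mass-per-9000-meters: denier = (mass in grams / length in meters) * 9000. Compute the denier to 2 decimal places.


Denier calculation:
Mass in grams = 0.664 mg / 1000 = 0.000664 g
Length in meters = 49.3 cm / 100 = 0.493 m
Linear density = mass / length = 0.000664 / 0.493 = 0.00134686 g/m
Denier = (g/m) * 9000 = 0.00134686 * 9000 = 12.12

12.12


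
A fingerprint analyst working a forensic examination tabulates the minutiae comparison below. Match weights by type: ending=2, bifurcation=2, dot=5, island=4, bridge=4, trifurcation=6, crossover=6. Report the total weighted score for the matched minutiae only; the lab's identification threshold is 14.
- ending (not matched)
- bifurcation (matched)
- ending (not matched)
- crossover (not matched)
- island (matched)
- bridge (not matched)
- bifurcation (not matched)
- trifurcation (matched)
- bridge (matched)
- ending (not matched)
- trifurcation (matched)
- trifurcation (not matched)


Weighted minutiae match score:
  ending: not matched, +0
  bifurcation: matched, +2 (running total 2)
  ending: not matched, +0
  crossover: not matched, +0
  island: matched, +4 (running total 6)
  bridge: not matched, +0
  bifurcation: not matched, +0
  trifurcation: matched, +6 (running total 12)
  bridge: matched, +4 (running total 16)
  ending: not matched, +0
  trifurcation: matched, +6 (running total 22)
  trifurcation: not matched, +0
Total score = 22
Threshold = 14; verdict = identification

22


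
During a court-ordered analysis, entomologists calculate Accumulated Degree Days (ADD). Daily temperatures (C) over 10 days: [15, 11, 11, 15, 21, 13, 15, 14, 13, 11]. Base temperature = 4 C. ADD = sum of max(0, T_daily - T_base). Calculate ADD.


Computing ADD day by day:
Day 1: max(0, 15 - 4) = 11
Day 2: max(0, 11 - 4) = 7
Day 3: max(0, 11 - 4) = 7
Day 4: max(0, 15 - 4) = 11
Day 5: max(0, 21 - 4) = 17
Day 6: max(0, 13 - 4) = 9
Day 7: max(0, 15 - 4) = 11
Day 8: max(0, 14 - 4) = 10
Day 9: max(0, 13 - 4) = 9
Day 10: max(0, 11 - 4) = 7
Total ADD = 99

99


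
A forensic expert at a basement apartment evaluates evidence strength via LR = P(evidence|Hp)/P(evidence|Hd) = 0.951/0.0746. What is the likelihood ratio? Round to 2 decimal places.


Likelihood ratio calculation:
LR = P(E|Hp) / P(E|Hd)
LR = 0.951 / 0.0746
LR = 12.75

12.75


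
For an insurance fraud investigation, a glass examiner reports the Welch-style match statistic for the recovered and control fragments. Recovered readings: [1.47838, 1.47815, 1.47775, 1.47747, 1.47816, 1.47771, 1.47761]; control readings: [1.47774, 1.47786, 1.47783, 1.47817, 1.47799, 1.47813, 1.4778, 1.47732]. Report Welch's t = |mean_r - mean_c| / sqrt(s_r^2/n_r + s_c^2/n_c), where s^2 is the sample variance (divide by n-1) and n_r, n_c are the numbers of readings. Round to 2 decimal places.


Welch's t-criterion for glass RI comparison:
Recovered mean = sum / n_r = 10.34523 / 7 = 1.47789
Control mean = sum / n_c = 11.82284 / 8 = 1.477855
Recovered sample variance s_r^2 = 1.14567e-07
Control sample variance s_c^2 = 7.08857e-08
Welch SE (unpooled) = sqrt(s_r^2/n_r + s_c^2/n_c) = sqrt(1.63667e-08 + 8.86071e-09) = sqrt(2.52274e-08) = 0.000158831
|mean_r - mean_c| = 3.5e-05
t = 3.5e-05 / 0.000158831 = 0.22

0.22


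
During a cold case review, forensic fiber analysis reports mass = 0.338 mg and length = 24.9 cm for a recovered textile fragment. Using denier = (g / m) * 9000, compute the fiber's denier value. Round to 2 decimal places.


Denier calculation:
Mass in grams = 0.338 mg / 1000 = 0.000338 g
Length in meters = 24.9 cm / 100 = 0.249 m
Linear density = mass / length = 0.000338 / 0.249 = 0.00135743 g/m
Denier = (g/m) * 9000 = 0.00135743 * 9000 = 12.22

12.22


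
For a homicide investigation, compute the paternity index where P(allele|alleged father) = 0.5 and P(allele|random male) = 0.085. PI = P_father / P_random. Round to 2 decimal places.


Paternity Index calculation:
PI = P(allele|father) / P(allele|random)
PI = 0.5 / 0.085
PI = 5.88

5.88


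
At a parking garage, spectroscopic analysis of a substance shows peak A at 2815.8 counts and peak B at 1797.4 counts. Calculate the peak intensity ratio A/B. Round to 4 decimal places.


Spectral peak ratio:
Peak A = 2815.8 counts
Peak B = 1797.4 counts
Ratio = 2815.8 / 1797.4 = 1.5666

1.5666


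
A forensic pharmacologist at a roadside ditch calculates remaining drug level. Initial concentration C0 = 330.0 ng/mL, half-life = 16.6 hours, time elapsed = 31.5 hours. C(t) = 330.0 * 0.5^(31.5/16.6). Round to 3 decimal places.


Drug concentration decay:
Number of half-lives = t / t_half = 31.5 / 16.6 = 1.89759
Decay factor = 0.5^1.89759 = 0.26839133
C(t) = 330.0 * 0.26839133 = 88.569 ng/mL

88.569


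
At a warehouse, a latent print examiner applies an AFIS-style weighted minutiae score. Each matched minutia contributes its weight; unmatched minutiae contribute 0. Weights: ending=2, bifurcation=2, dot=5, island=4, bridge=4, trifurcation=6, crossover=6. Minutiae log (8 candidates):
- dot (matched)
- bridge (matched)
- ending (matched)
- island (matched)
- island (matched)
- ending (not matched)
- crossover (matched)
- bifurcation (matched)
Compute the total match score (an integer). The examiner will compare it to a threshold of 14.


Weighted minutiae match score:
  dot: matched, +5 (running total 5)
  bridge: matched, +4 (running total 9)
  ending: matched, +2 (running total 11)
  island: matched, +4 (running total 15)
  island: matched, +4 (running total 19)
  ending: not matched, +0
  crossover: matched, +6 (running total 25)
  bifurcation: matched, +2 (running total 27)
Total score = 27
Threshold = 14; verdict = identification

27


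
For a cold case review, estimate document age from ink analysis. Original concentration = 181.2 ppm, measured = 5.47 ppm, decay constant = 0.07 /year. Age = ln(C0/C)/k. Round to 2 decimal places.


Document age estimation:
C0/C = 181.2 / 5.47 = 33.126143
ln(C0/C) = 3.500323
t = 3.500323 / 0.07 = 50.00 years

50.00


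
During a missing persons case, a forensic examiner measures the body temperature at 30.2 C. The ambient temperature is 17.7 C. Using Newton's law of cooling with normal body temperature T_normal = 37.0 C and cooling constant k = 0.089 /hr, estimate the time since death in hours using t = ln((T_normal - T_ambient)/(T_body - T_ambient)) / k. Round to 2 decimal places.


Using Newton's law of cooling:
t = ln((T_normal - T_ambient) / (T_body - T_ambient)) / k
T_normal - T_ambient = 19.3
T_body - T_ambient = 12.5
Ratio = 1.544
ln(ratio) = 0.434376
t = 0.434376 / 0.089 = 4.88 hours

4.88


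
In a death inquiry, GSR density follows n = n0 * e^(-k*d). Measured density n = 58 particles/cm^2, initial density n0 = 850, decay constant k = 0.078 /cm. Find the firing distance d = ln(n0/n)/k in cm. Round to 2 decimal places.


GSR distance calculation:
n0/n = 850 / 58 = 14.655172
ln(n0/n) = 2.684793
d = 2.684793 / 0.078 = 34.42 cm

34.42


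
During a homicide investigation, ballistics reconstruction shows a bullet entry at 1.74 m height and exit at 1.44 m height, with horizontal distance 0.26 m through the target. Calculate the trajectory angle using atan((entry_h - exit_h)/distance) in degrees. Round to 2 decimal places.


Bullet trajectory angle:
Height difference = 1.74 - 1.44 = 0.3 m
angle = atan(0.3 / 0.26)
angle = atan(1.153846)
angle = 49.09 degrees

49.09


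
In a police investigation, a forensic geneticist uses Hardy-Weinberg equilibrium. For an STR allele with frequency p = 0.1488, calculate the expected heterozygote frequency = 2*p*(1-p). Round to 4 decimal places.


Hardy-Weinberg heterozygote frequency:
q = 1 - p = 1 - 0.1488 = 0.8512
2pq = 2 * 0.1488 * 0.8512 = 0.2533

0.2533


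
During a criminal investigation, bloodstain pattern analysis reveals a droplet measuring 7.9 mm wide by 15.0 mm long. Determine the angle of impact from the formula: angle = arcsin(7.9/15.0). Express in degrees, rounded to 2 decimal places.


Blood spatter impact angle calculation:
width / length = 7.9 / 15.0 = 0.526667
angle = arcsin(0.526667)
angle = 31.78 degrees

31.78


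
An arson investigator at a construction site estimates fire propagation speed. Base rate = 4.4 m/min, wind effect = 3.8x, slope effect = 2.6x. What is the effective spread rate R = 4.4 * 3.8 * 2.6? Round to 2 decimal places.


Fire spread rate calculation:
R = R0 * wind_factor * slope_factor
= 4.4 * 3.8 * 2.6
= 16.72 * 2.6
= 43.47 m/min

43.47


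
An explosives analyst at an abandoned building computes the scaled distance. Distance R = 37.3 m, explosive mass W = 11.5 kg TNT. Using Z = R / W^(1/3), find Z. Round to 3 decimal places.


Scaled distance calculation:
W^(1/3) = 11.5^(1/3) = 2.257179
Z = R / W^(1/3) = 37.3 / 2.257179
Z = 16.525 m/kg^(1/3)

16.525


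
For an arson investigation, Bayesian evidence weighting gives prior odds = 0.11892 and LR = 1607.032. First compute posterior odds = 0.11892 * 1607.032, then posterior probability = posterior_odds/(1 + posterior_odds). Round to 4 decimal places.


Bayesian evidence evaluation:
Posterior odds = prior_odds * LR = 0.11892 * 1607.032 = 191.1082
Posterior probability = posterior_odds / (1 + posterior_odds)
= 191.1082 / (1 + 191.1082)
= 191.1082 / 192.1082
= 0.9948

0.9948


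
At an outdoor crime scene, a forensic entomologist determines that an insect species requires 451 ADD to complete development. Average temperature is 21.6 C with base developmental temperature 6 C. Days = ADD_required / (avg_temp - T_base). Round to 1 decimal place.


Insect development time:
Effective temperature = avg_temp - T_base = 21.6 - 6 = 15.6 C
Days = ADD / effective_temp = 451 / 15.6 = 28.9 days

28.9


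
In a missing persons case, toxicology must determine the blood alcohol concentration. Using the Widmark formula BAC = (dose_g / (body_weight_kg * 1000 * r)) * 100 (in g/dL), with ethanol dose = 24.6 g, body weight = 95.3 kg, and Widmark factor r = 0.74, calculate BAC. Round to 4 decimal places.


Applying the Widmark formula:
BAC = (dose_g / (body_wt * 1000 * r)) * 100
Denominator = 95.3 * 1000 * 0.74 = 70522
BAC = (24.6 / 70522) * 100
BAC = 0.0349 g/dL

0.0349


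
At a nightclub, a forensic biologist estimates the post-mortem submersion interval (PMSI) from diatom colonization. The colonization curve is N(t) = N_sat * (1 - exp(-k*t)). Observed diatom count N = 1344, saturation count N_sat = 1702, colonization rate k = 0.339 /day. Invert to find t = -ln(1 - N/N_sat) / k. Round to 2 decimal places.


PMSI from diatom colonization curve:
N / N_sat = 1344 / 1702 = 0.789659
1 - N/N_sat = 0.210341
ln(1 - N/N_sat) = -1.559025
t = -ln(1 - N/N_sat) / k = -(-1.559025) / 0.339 = 4.60 days

4.60


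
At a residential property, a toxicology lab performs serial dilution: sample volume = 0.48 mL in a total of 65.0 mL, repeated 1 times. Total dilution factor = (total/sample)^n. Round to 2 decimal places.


Dilution factor calculation:
Single dilution = V_total / V_sample = 65.0 / 0.48 ≈ 135.416667
Number of dilutions = 1
Total DF = (65.0 / 0.48)^1 (full precision, rounded at the end) = 135.42

135.42


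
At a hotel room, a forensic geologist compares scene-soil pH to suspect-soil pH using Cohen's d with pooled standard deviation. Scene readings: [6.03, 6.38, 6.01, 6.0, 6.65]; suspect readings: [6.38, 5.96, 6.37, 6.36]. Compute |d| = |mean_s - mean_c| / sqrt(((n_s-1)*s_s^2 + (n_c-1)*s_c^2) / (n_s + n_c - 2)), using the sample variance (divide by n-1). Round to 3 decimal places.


Pooled-variance Cohen's d for soil pH comparison:
Scene mean = 31.07 / 5 = 6.214
Suspect mean = 25.07 / 4 = 6.2675
Scene sample variance s_s^2 = 0.08473
Suspect sample variance s_c^2 = 0.042092
Pooled variance = ((n_s-1)*s_s^2 + (n_c-1)*s_c^2) / (n_s + n_c - 2) = 0.066456
Pooled SD = sqrt(0.066456) = 0.257791
Mean difference = -0.0535
|d| = |-0.0535| / 0.257791 = 0.208

0.208


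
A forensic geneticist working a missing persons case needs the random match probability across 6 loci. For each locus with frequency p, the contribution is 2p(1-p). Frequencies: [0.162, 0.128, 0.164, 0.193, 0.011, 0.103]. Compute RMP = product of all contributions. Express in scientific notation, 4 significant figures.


Computing RMP for 6 loci:
Locus 1: 2 * 0.162 * 0.838 = 0.271512
Locus 2: 2 * 0.128 * 0.872 = 0.223232
Locus 3: 2 * 0.164 * 0.836 = 0.274208
Locus 4: 2 * 0.193 * 0.807 = 0.311502
Locus 5: 2 * 0.011 * 0.989 = 0.021758
Locus 6: 2 * 0.103 * 0.897 = 0.184782
RMP = 2.081e-05

2.081e-05


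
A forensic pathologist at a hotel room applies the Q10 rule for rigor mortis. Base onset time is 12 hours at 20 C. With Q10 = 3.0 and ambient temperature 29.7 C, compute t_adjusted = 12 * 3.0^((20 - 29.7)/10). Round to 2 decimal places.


Rigor mortis time adjustment:
Exponent = (T_ref - T_actual) / 10 = (20 - 29.7) / 10 = -0.97
Q10 factor = 3.0^-0.97 = 0.3445
t_adjusted = 12 * 0.3445 = 4.13 hours

4.13


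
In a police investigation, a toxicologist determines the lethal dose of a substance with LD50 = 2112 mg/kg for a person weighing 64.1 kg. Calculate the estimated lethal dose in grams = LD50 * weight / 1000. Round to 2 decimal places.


Lethal dose calculation:
Lethal dose = LD50 * body_weight / 1000
= 2112 * 64.1 / 1000
= 135379.2 / 1000
= 135.38 g

135.38


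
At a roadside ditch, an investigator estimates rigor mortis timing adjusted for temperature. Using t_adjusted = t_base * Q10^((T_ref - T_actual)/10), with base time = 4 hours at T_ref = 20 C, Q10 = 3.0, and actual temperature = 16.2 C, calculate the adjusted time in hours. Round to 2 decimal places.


Rigor mortis time adjustment:
Exponent = (T_ref - T_actual) / 10 = (20 - 16.2) / 10 = 0.38
Q10 factor = 3.0^0.38 = 1.51812
t_adjusted = 4 * 1.51812 = 6.07 hours

6.07


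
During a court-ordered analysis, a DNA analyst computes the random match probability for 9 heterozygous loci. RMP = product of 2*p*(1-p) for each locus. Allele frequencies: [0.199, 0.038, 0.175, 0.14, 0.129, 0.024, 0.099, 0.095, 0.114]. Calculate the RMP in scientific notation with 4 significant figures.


Computing RMP for 9 loci:
Locus 1: 2 * 0.199 * 0.801 = 0.318798
Locus 2: 2 * 0.038 * 0.962 = 0.073112
Locus 3: 2 * 0.175 * 0.825 = 0.28875
Locus 4: 2 * 0.14 * 0.86 = 0.2408
Locus 5: 2 * 0.129 * 0.871 = 0.224718
Locus 6: 2 * 0.024 * 0.976 = 0.046848
Locus 7: 2 * 0.099 * 0.901 = 0.178398
Locus 8: 2 * 0.095 * 0.905 = 0.17195
Locus 9: 2 * 0.114 * 0.886 = 0.202008
RMP = 1.057e-07

1.057e-07


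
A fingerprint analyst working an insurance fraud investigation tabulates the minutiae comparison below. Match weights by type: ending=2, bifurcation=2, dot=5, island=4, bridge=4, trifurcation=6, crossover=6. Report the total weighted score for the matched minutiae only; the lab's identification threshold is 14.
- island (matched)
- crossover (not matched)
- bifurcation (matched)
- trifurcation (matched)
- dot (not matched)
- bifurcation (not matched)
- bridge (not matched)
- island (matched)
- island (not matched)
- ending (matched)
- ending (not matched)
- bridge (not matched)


Weighted minutiae match score:
  island: matched, +4 (running total 4)
  crossover: not matched, +0
  bifurcation: matched, +2 (running total 6)
  trifurcation: matched, +6 (running total 12)
  dot: not matched, +0
  bifurcation: not matched, +0
  bridge: not matched, +0
  island: matched, +4 (running total 16)
  island: not matched, +0
  ending: matched, +2 (running total 18)
  ending: not matched, +0
  bridge: not matched, +0
Total score = 18
Threshold = 14; verdict = identification

18


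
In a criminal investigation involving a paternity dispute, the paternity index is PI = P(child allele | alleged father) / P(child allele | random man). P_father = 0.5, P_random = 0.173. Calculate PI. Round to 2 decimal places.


Paternity Index calculation:
PI = P(allele|father) / P(allele|random)
PI = 0.5 / 0.173
PI = 2.89

2.89


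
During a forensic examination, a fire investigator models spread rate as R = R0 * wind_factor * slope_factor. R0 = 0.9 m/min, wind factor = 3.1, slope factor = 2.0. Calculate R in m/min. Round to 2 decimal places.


Fire spread rate calculation:
R = R0 * wind_factor * slope_factor
= 0.9 * 3.1 * 2.0
= 2.79 * 2.0
= 5.58 m/min

5.58


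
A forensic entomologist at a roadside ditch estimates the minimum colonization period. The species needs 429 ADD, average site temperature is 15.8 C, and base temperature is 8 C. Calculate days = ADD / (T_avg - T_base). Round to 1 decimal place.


Insect development time:
Effective temperature = avg_temp - T_base = 15.8 - 8 = 7.8 C
Days = ADD / effective_temp = 429 / 7.8 = 55.0 days

55.0


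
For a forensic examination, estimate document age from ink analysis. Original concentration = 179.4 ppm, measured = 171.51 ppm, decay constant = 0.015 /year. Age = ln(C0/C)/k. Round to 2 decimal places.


Document age estimation:
C0/C = 179.4 / 171.51 = 1.046003
ln(C0/C) = 0.044976
t = 0.044976 / 0.015 = 3.00 years

3.00


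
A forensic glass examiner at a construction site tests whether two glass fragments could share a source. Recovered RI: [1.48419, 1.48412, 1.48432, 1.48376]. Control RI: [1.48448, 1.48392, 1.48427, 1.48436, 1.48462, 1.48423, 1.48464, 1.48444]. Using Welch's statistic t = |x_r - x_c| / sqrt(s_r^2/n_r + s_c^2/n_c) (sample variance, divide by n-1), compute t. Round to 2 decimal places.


Welch's t-criterion for glass RI comparison:
Recovered mean = sum / n_r = 5.93639 / 4 = 1.4840975
Control mean = sum / n_c = 11.87496 / 8 = 1.48437
Recovered sample variance s_r^2 = 5.74917e-08
Control sample variance s_c^2 = 5.49429e-08
Welch SE (unpooled) = sqrt(s_r^2/n_r + s_c^2/n_c) = sqrt(1.43729e-08 + 6.86786e-09) = sqrt(2.12408e-08) = 0.000145742
|mean_r - mean_c| = 0.0002725
t = 0.0002725 / 0.000145742 = 1.87

1.87


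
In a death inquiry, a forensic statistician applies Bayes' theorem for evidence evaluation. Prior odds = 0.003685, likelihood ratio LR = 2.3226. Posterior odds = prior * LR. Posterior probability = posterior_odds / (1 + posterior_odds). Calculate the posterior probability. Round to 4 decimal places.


Bayesian evidence evaluation:
Posterior odds = prior_odds * LR = 0.003685 * 2.3226 = 0.008558781
Posterior probability = posterior_odds / (1 + posterior_odds)
= 0.008558781 / (1 + 0.008558781)
= 0.008558781 / 1.008558781
= 0.0085

0.0085


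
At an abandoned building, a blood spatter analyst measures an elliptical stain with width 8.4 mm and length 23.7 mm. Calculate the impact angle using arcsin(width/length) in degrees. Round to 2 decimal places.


Blood spatter impact angle calculation:
width / length = 8.4 / 23.7 = 0.35443
angle = arcsin(0.35443)
angle = 20.76 degrees

20.76


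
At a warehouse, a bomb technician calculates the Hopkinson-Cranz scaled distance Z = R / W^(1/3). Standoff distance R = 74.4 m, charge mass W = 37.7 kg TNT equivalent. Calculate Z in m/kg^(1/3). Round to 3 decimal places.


Scaled distance calculation:
W^(1/3) = 37.7^(1/3) = 3.353105
Z = R / W^(1/3) = 74.4 / 3.353105
Z = 22.188 m/kg^(1/3)

22.188


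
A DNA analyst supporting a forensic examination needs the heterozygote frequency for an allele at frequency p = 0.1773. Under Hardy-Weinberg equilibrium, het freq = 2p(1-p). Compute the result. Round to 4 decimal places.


Hardy-Weinberg heterozygote frequency:
q = 1 - p = 1 - 0.1773 = 0.8227
2pq = 2 * 0.1773 * 0.8227 = 0.2917

0.2917


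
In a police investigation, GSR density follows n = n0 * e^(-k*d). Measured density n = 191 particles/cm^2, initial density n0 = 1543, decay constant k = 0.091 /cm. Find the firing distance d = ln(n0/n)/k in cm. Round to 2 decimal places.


GSR distance calculation:
n0/n = 1543 / 191 = 8.078534
ln(n0/n) = 2.08921
d = 2.08921 / 0.091 = 22.96 cm

22.96


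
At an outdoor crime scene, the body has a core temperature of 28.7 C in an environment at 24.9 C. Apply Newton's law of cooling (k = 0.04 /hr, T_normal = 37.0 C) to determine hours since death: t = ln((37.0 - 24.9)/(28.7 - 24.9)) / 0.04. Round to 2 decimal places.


Using Newton's law of cooling:
t = ln((T_normal - T_ambient) / (T_body - T_ambient)) / k
T_normal - T_ambient = 12.1
T_body - T_ambient = 3.8
Ratio = 3.184211
ln(ratio) = 1.158205
t = 1.158205 / 0.04 = 28.96 hours

28.96


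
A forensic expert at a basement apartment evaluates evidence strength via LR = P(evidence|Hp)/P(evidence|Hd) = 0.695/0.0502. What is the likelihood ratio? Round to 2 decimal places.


Likelihood ratio calculation:
LR = P(E|Hp) / P(E|Hd)
LR = 0.695 / 0.0502
LR = 13.84

13.84


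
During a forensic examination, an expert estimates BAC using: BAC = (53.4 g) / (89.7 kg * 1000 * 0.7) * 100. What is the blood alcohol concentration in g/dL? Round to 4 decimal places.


Applying the Widmark formula:
BAC = (dose_g / (body_wt * 1000 * r)) * 100
Denominator = 89.7 * 1000 * 0.7 = 62790
BAC = (53.4 / 62790) * 100
BAC = 0.0850 g/dL

0.0850


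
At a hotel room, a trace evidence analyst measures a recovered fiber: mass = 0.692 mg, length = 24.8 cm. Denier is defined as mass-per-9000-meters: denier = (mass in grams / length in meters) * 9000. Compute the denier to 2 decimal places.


Denier calculation:
Mass in grams = 0.692 mg / 1000 = 0.000692 g
Length in meters = 24.8 cm / 100 = 0.248 m
Linear density = mass / length = 0.000692 / 0.248 = 0.00279032 g/m
Denier = (g/m) * 9000 = 0.00279032 * 9000 = 25.11

25.11


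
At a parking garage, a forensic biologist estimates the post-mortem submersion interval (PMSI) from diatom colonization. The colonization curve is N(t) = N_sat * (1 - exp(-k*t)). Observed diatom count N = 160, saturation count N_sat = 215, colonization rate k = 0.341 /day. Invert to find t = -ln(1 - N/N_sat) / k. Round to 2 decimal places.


PMSI from diatom colonization curve:
N / N_sat = 160 / 215 = 0.744186
1 - N/N_sat = 0.255814
ln(1 - N/N_sat) = -1.363305
t = -ln(1 - N/N_sat) / k = -(-1.363305) / 0.341 = 4.00 days

4.00
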